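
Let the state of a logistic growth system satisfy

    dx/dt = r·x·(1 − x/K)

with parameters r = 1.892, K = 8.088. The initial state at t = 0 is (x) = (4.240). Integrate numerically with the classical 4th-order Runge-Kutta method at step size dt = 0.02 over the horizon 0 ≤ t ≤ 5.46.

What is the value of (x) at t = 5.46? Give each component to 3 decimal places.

t=0.000: state=(4.240)
step 1 (dt=0.02): k1=(3.817), k2=(3.813), k3=(3.813), k4=(3.808); state += dt/6·(k1+2k2+2k3+k4)
t=0.020: state=(4.316)
t=0.040: state=(4.392)
t=0.060: state=(4.468)
continuing one RK4 step at a time; state shown every 10 steps (Δt=0.2):
t=0.200: state=(4.988)
t=0.400: state=(5.673)
t=0.600: state=(6.262)
t=0.800: state=(6.741)
t=1.000: state=(7.115)
t=1.200: state=(7.395)
t=1.400: state=(7.600)
t=1.600: state=(7.747)
t=1.800: state=(7.852)
t=2.000: state=(7.925)
t=2.200: state=(7.975)
t=2.400: state=(8.010)
t=2.600: state=(8.035)
t=2.800: state=(8.051)
t=3.000: state=(8.063)
t=3.200: state=(8.071)
t=3.400: state=(8.076)
t=3.600: state=(8.080)
t=3.800: state=(8.082)
t=4.000: state=(8.084)
t=4.200: state=(8.085)
t=4.400: state=(8.086)
t=4.600: state=(8.087)
t=4.800: state=(8.087)
t=5.000: state=(8.087)
t=5.200: state=(8.088)
t=5.400: state=(8.088)
t=5.460: state=(8.088)

(x) = (8.088)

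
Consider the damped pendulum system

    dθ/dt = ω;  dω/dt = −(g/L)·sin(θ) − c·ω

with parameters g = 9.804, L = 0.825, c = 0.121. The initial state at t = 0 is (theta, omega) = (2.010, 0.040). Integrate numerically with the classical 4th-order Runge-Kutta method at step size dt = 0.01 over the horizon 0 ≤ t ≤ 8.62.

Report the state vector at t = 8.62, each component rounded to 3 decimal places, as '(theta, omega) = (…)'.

(theta, omega) = (1.058, -1.016)

t=0.000: state=(2.010, 0.040)
step 1 (dt=0.01): k1=(0.040, -10.761), k2=(-0.014, -10.753), k3=(-0.014, -10.754), k4=(-0.068, -10.748); state += dt/6·(k1+2k2+2k3+k4)
t=0.010: state=(2.010, -0.068)
t=0.020: state=(2.009, -0.175)
t=0.030: state=(2.006, -0.282)
continuing one RK4 step at a time; state shown every 50 steps (Δt=0.5):
t=0.500: state=(0.659, -5.265)
t=1.000: state=(-1.629, -2.205)
t=1.500: state=(-1.272, 3.584)
t=2.000: state=(1.089, 3.760)
t=2.500: state=(1.489, -2.151)
t=3.000: state=(-0.595, -4.492)
t=3.500: state=(-1.509, 1.103)
t=4.000: state=(0.234, 4.609)
t=4.500: state=(1.444, -0.382)
t=5.000: state=(-0.009, -4.437)
t=5.500: state=(-1.351, -0.067)
t=6.000: state=(-0.108, 4.183)
t=6.500: state=(1.259, 0.291)
t=7.000: state=(0.148, -3.936)
t=7.500: state=(-1.176, -0.337)
t=8.000: state=(-0.132, 3.718)
t=8.500: state=(1.105, 0.245)
t=8.620: state=(1.058, -1.016)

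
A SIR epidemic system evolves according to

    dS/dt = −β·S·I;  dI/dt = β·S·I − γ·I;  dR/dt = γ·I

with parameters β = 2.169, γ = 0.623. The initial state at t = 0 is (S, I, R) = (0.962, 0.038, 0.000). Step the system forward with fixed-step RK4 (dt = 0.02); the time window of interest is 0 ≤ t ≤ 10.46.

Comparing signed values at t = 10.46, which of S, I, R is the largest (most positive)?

t=0.000: state=(0.962, 0.038, 0.000)
step 1 (dt=0.02): k1=(-0.079, 0.056, 0.024), k2=(-0.080, 0.056, 0.024), k3=(-0.080, 0.056, 0.024), k4=(-0.082, 0.057, 0.024); state += dt/6·(k1+2k2+2k3+k4)
t=0.020: state=(0.960, 0.039, 0.000)
t=0.040: state=(0.959, 0.040, 0.001)
t=0.060: state=(0.957, 0.041, 0.001)
continuing one RK4 step at a time; state shown every 25 steps (Δt=0.5):
t=0.500: state=(0.906, 0.077, 0.017)
t=1.000: state=(0.806, 0.143, 0.051)
t=1.500: state=(0.658, 0.233, 0.109)
t=2.000: state=(0.487, 0.317, 0.195)
t=2.500: state=(0.336, 0.362, 0.302)
t=3.000: state=(0.226, 0.358, 0.416)
t=3.500: state=(0.156, 0.322, 0.522)
t=4.000: state=(0.113, 0.272, 0.615)
t=4.500: state=(0.087, 0.222, 0.692)
t=5.000: state=(0.070, 0.177, 0.753)
t=5.500: state=(0.059, 0.139, 0.802)
t=6.000: state=(0.052, 0.108, 0.841)
t=6.500: state=(0.046, 0.083, 0.870)
t=7.000: state=(0.043, 0.064, 0.893)
t=7.500: state=(0.040, 0.049, 0.911)
t=8.000: state=(0.039, 0.037, 0.924)
t=8.500: state=(0.037, 0.029, 0.934)
t=9.000: state=(0.036, 0.022, 0.942)
t=9.500: state=(0.035, 0.017, 0.948)
t=10.000: state=(0.035, 0.013, 0.952)
t=10.460: state=(0.035, 0.010, 0.956)
compare at T: S=0.035, I=0.010, R=0.956

largest component: R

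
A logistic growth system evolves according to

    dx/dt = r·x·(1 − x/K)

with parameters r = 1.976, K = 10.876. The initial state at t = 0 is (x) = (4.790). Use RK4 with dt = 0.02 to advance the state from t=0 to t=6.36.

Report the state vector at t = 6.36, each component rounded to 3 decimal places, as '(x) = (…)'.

t=0.000: state=(4.790)
step 1 (dt=0.02): k1=(5.296), k2=(5.308), k3=(5.308), k4=(5.319); state += dt/6·(k1+2k2+2k3+k4)
t=0.020: state=(4.896)
t=0.040: state=(5.003)
t=0.060: state=(5.110)
continuing one RK4 step at a time; state shown every 25 steps (Δt=0.5):
t=0.500: state=(7.383)
t=1.000: state=(9.247)
t=1.500: state=(10.207)
t=2.000: state=(10.617)
t=2.500: state=(10.778)
t=3.000: state=(10.839)
t=3.500: state=(10.862)
t=4.000: state=(10.871)
t=4.500: state=(10.874)
t=5.000: state=(10.875)
t=5.500: state=(10.876)
t=6.000: state=(10.876)
t=6.360: state=(10.876)

(x) = (10.876)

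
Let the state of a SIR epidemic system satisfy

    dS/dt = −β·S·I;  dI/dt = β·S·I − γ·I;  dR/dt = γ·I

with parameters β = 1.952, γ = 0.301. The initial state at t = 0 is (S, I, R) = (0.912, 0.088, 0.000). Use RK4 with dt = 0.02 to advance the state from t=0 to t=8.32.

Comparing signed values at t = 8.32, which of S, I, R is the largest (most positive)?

largest component: R

t=0.000: state=(0.912, 0.088, 0.000)
step 1 (dt=0.02): k1=(-0.157, 0.130, 0.026), k2=(-0.159, 0.132, 0.027), k3=(-0.159, 0.132, 0.027), k4=(-0.161, 0.134, 0.027); state += dt/6·(k1+2k2+2k3+k4)
t=0.020: state=(0.909, 0.091, 0.001)
t=0.040: state=(0.906, 0.093, 0.001)
t=0.060: state=(0.902, 0.096, 0.002)
continuing one RK4 step at a time; state shown every 25 steps (Δt=0.5):
t=0.500: state=(0.805, 0.176, 0.019)
t=1.000: state=(0.638, 0.307, 0.055)
t=1.500: state=(0.441, 0.447, 0.112)
t=2.000: state=(0.270, 0.542, 0.187)
t=2.500: state=(0.156, 0.572, 0.272)
t=3.000: state=(0.090, 0.553, 0.357)
t=3.500: state=(0.054, 0.509, 0.437)
t=4.000: state=(0.033, 0.457, 0.510)
t=4.500: state=(0.022, 0.403, 0.575)
t=5.000: state=(0.015, 0.353, 0.632)
t=5.500: state=(0.011, 0.308, 0.681)
t=6.000: state=(0.008, 0.267, 0.724)
t=6.500: state=(0.007, 0.232, 0.762)
t=7.000: state=(0.005, 0.200, 0.794)
t=7.500: state=(0.004, 0.173, 0.822)
t=8.000: state=(0.004, 0.150, 0.847)
t=8.320: state=(0.003, 0.136, 0.860)
compare at T: S=0.003, I=0.136, R=0.860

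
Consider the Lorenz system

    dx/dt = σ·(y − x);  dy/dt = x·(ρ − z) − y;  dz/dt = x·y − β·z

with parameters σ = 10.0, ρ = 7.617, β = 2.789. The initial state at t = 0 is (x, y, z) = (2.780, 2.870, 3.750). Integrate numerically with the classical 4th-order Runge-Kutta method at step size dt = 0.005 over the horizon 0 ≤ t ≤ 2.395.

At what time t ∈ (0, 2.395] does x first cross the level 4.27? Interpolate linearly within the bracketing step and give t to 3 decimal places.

t = 0.257

t=0.000: state=(2.780, 2.870, 3.750)
step 1 (dt=0.005): k1=(0.900, 7.880, -2.480), k2=(1.075, 7.887, -2.402), k3=(1.070, 7.888, -2.401), k4=(1.241, 7.895, -2.321); state += dt/6·(k1+2k2+2k3+k4)
t=0.005: state=(2.785, 2.909, 3.738)
t=0.010: state=(2.792, 2.949, 3.727)
t=0.015: state=(2.801, 2.989, 3.716)
continuing one RK4 step at a time; state shown every 20 steps (Δt=0.1):
t=0.100: state=(3.135, 3.691, 3.681)
t=0.200: state=(3.814, 4.586, 4.049)
t=0.255: state=(4.253, 5.067, 4.469)
next step: t=0.260: state=(4.294, 5.109, 4.515) — x has crossed 4.27
linear interpolation between t=0.255 (4.25297) and t=0.260 (4.29371) → t≈0.257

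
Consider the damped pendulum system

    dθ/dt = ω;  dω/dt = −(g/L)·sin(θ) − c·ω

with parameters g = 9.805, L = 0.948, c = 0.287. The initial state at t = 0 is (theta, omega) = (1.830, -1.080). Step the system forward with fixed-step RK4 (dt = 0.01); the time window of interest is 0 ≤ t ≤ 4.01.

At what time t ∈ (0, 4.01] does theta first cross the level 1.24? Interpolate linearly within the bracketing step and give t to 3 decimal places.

t=0.000: state=(1.830, -1.080)
step 1 (dt=0.01): k1=(-1.080, -9.687), k2=(-1.128, -9.688), k3=(-1.128, -9.688), k4=(-1.177, -9.689); state += dt/6·(k1+2k2+2k3+k4)
t=0.010: state=(1.819, -1.177)
t=0.020: state=(1.806, -1.274)
t=0.030: state=(1.793, -1.371)
continuing one RK4 step at a time; state shown every 20 steps (Δt=0.2):
t=0.200: state=(1.420, -3.009)
t=0.250: state=(1.258, -3.465)
next step: t=0.260: state=(1.223, -3.553) — theta has crossed 1.24
linear interpolation between t=0.250 (1.25837) and t=0.260 (1.22328) → t≈0.255

t = 0.255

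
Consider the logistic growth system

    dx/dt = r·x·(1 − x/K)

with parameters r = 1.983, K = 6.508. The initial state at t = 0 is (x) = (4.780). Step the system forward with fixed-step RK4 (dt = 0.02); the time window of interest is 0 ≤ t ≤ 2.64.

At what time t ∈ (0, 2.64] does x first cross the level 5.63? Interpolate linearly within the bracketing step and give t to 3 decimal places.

t = 0.424

t=0.000: state=(4.780)
step 1 (dt=0.02): k1=(2.517), k2=(2.493), k3=(2.493), k4=(2.470); state += dt/6·(k1+2k2+2k3+k4)
t=0.020: state=(4.830)
t=0.040: state=(4.879)
t=0.060: state=(4.927)
continuing one RK4 step at a time; state shown every 5 steps (Δt=0.1):
t=0.100: state=(5.020)
t=0.200: state=(5.235)
t=0.300: state=(5.426)
t=0.400: state=(5.593)
t=0.420: state=(5.624)
next step: t=0.440: state=(5.654) — x has crossed 5.63
linear interpolation between t=0.420 (5.62400) and t=0.440 (5.65386) → t≈0.424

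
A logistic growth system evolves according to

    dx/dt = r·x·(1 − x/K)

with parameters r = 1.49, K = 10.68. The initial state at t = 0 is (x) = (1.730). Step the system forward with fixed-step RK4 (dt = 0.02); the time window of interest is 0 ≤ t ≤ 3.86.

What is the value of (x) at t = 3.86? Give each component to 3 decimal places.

(x) = (10.507)

t=0.000: state=(1.730)
step 1 (dt=0.02): k1=(2.160), k2=(2.182), k3=(2.182), k4=(2.204); state += dt/6·(k1+2k2+2k3+k4)
t=0.020: state=(1.774)
t=0.040: state=(1.818)
t=0.060: state=(1.864)
continuing one RK4 step at a time; state shown every 10 steps (Δt=0.2):
t=0.200: state=(2.207)
t=0.400: state=(2.774)
t=0.600: state=(3.427)
t=0.800: state=(4.154)
t=1.000: state=(4.931)
t=1.200: state=(5.725)
t=1.400: state=(6.502)
t=1.600: state=(7.231)
t=1.800: state=(7.888)
t=2.000: state=(8.458)
t=2.200: state=(8.937)
t=2.400: state=(9.329)
t=2.600: state=(9.644)
t=2.800: state=(9.891)
t=3.000: state=(10.083)
t=3.200: state=(10.230)
t=3.400: state=(10.343)
t=3.600: state=(10.427)
t=3.800: state=(10.491)
t=3.860: state=(10.507)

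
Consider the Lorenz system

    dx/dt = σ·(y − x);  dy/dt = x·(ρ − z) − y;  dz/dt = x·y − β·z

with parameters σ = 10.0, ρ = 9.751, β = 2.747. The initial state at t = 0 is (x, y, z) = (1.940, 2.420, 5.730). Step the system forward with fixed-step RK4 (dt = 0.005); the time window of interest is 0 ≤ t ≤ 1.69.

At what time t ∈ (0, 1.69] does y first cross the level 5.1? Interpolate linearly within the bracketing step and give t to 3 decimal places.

t=0.000: state=(1.940, 2.420, 5.730)
step 1 (dt=0.005): k1=(4.800, 5.381, -11.046), k2=(4.815, 5.469, -10.914), k3=(4.816, 5.469, -10.915), k4=(4.833, 5.557, -10.784); state += dt/6·(k1+2k2+2k3+k4)
t=0.005: state=(1.964, 2.447, 5.675)
t=0.010: state=(1.988, 2.476, 5.622)
t=0.015: state=(2.013, 2.505, 5.570)
continuing one RK4 step at a time; state shown every 20 steps (Δt=0.1):
t=0.100: state=(2.488, 3.136, 4.891)
t=0.200: state=(3.275, 4.212, 4.645)
t=0.265: state=(3.950, 5.084, 4.889)
next step: t=0.270: state=(4.007, 5.155, 4.923) — y has crossed 5.1
linear interpolation between t=0.265 (5.08397) and t=0.270 (5.15474) → t≈0.266

t = 0.266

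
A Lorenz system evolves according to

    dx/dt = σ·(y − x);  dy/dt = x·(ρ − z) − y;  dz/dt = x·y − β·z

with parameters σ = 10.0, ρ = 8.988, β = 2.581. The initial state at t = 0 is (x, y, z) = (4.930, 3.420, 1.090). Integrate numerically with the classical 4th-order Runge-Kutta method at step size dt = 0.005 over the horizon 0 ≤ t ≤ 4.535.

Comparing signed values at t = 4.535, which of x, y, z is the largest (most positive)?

t=0.000: state=(4.930, 3.420, 1.090)
step 1 (dt=0.005): k1=(-15.100, 35.517, 14.047), k2=(-13.835, 34.958, 14.262), k3=(-13.880, 34.982, 14.265), k4=(-12.657, 34.447, 14.476); state += dt/6·(k1+2k2+2k3+k4)
t=0.005: state=(4.861, 3.595, 1.161)
t=0.010: state=(4.803, 3.765, 1.235)
t=0.015: state=(4.757, 3.930, 1.310)
continuing one RK4 step at a time; state shown every 40 steps (Δt=0.2):
t=0.200: state=(6.614, 8.178, 6.122)
t=0.400: state=(7.003, 5.496, 12.228)
t=0.600: state=(3.415, 2.069, 9.971)
t=0.800: state=(2.112, 2.002, 6.696)
t=1.000: state=(2.529, 3.013, 4.870)
t=1.200: state=(3.991, 4.942, 4.969)
t=1.400: state=(5.849, 6.507, 7.705)
t=1.600: state=(5.751, 5.024, 10.193)
t=1.800: state=(4.042, 3.336, 9.098)
t=2.000: state=(3.326, 3.298, 7.205)
t=2.200: state=(3.764, 4.187, 6.337)
t=2.400: state=(4.784, 5.294, 7.035)
t=2.600: state=(5.373, 5.369, 8.631)
t=2.800: state=(4.821, 4.382, 9.060)
t=3.000: state=(4.080, 3.849, 8.164)
t=3.200: state=(3.979, 4.095, 7.309)
t=3.400: state=(4.422, 4.704, 7.260)
t=3.600: state=(4.897, 5.037, 7.961)
t=3.800: state=(4.876, 4.728, 8.538)
t=4.000: state=(4.478, 4.282, 8.355)
t=4.200: state=(4.242, 4.216, 7.828)
t=4.400: state=(4.358, 4.482, 7.577)
t=4.535: state=(4.547, 4.689, 7.682)
compare at T: x=4.547, y=4.689, z=7.682

largest component: z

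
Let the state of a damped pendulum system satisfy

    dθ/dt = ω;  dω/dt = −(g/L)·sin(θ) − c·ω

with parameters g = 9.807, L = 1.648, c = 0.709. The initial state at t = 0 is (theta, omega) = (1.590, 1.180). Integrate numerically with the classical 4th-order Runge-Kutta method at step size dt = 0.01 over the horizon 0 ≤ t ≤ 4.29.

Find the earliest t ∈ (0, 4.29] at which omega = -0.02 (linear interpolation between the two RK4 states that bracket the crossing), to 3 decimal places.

t = 0.190

t=0.000: state=(1.590, 1.180)
step 1 (dt=0.01): k1=(1.180, -6.786), k2=(1.146, -6.762), k3=(1.146, -6.762), k4=(1.112, -6.737); state += dt/6·(k1+2k2+2k3+k4)
t=0.010: state=(1.601, 1.112)
t=0.020: state=(1.612, 1.045)
t=0.030: state=(1.622, 0.979)
t=0.180: state=(1.697, 0.038)
next step: t=0.190: state=(1.697, -0.021) — omega has crossed -0.02
linear interpolation between t=0.180 (0.03767) and t=0.190 (-0.02142) → t≈0.190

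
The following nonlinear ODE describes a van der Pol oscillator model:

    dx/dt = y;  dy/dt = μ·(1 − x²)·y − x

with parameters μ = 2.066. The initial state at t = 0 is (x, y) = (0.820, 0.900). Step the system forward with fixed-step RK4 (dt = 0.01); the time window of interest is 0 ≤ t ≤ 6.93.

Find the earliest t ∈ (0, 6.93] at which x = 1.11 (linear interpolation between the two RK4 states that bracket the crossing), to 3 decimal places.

t = 0.375

t=0.000: state=(0.820, 0.900)
step 1 (dt=0.01): k1=(0.900, -0.211), k2=(0.899, -0.230), k3=(0.899, -0.230), k4=(0.898, -0.249); state += dt/6·(k1+2k2+2k3+k4)
t=0.010: state=(0.829, 0.898)
t=0.020: state=(0.838, 0.895)
t=0.030: state=(0.847, 0.892)
continuing one RK4 step at a time; state shown every 25 steps (Δt=0.25):
t=0.250: state=(1.028, 0.729)
t=0.370: state=(1.107, 0.578)
next step: t=0.380: state=(1.113, 0.564) — x has crossed 1.11
linear interpolation between t=0.370 (1.10721) and t=0.380 (1.11292) → t≈0.375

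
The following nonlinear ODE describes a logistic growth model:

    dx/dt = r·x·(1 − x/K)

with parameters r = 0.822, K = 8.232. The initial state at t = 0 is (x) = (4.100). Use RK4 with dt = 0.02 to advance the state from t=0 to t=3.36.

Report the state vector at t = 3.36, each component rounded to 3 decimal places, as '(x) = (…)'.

t=0.000: state=(4.100)
step 1 (dt=0.02): k1=(1.692), k2=(1.692), k3=(1.692), k4=(1.692); state += dt/6·(k1+2k2+2k3+k4)
t=0.020: state=(4.134)
t=0.040: state=(4.168)
t=0.060: state=(4.201)
continuing one RK4 step at a time; state shown every 10 steps (Δt=0.2):
t=0.200: state=(4.438)
t=0.400: state=(4.771)
t=0.600: state=(5.096)
t=0.800: state=(5.408)
t=1.000: state=(5.705)
t=1.200: state=(5.983)
t=1.400: state=(6.242)
t=1.600: state=(6.479)
t=1.800: state=(6.695)
t=2.000: state=(6.890)
t=2.200: state=(7.065)
t=2.400: state=(7.220)
t=2.600: state=(7.357)
t=2.800: state=(7.478)
t=3.000: state=(7.583)
t=3.200: state=(7.675)
t=3.360: state=(7.739)

(x) = (7.739)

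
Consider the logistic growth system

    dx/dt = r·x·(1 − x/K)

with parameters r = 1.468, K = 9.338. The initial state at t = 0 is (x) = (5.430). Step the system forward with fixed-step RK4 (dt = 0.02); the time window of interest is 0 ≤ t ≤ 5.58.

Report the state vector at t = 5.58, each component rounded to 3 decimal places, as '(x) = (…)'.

t=0.000: state=(5.430)
step 1 (dt=0.02): k1=(3.336), k2=(3.328), k3=(3.328), k4=(3.319); state += dt/6·(k1+2k2+2k3+k4)
t=0.020: state=(5.497)
t=0.040: state=(5.563)
t=0.060: state=(5.629)
continuing one RK4 step at a time; state shown every 10 steps (Δt=0.2):
t=0.200: state=(6.077)
t=0.400: state=(6.670)
t=0.600: state=(7.193)
t=0.800: state=(7.639)
t=1.000: state=(8.010)
t=1.200: state=(8.311)
t=1.400: state=(8.550)
t=1.600: state=(8.738)
t=1.800: state=(8.883)
t=2.000: state=(8.994)
t=2.200: state=(9.079)
t=2.400: state=(9.144)
t=2.600: state=(9.192)
t=2.800: state=(9.229)
t=3.000: state=(9.257)
t=3.200: state=(9.277)
t=3.400: state=(9.293)
t=3.600: state=(9.304)
t=3.800: state=(9.313)
t=4.000: state=(9.319)
t=4.200: state=(9.324)
t=4.400: state=(9.327)
t=4.600: state=(9.330)
t=4.800: state=(9.332)
t=5.000: state=(9.334)
t=5.200: state=(9.335)
t=5.400: state=(9.336)
t=5.580: state=(9.336)

(x) = (9.336)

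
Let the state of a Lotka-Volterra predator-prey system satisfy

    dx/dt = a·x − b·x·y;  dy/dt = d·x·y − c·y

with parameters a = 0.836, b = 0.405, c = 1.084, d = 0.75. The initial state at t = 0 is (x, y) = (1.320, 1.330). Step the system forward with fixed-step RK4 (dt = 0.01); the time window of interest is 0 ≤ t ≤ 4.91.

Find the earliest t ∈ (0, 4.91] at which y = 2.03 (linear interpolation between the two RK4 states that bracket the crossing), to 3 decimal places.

t=0.000: state=(1.320, 1.330)
step 1 (dt=0.01): k1=(0.393, -0.125), k2=(0.393, -0.123), k3=(0.393, -0.123), k4=(0.394, -0.121); state += dt/6·(k1+2k2+2k3+k4)
t=0.010: state=(1.324, 1.329)
t=0.020: state=(1.328, 1.328)
t=0.030: state=(1.332, 1.326)
continuing one RK4 step at a time; state shown every 20 steps (Δt=0.2):
t=0.200: state=(1.402, 1.313)
t=0.400: state=(1.490, 1.313)
t=0.600: state=(1.583, 1.331)
t=0.800: state=(1.677, 1.369)
t=1.000: state=(1.770, 1.427)
t=1.200: state=(1.858, 1.508)
t=1.400: state=(1.936, 1.614)
t=1.600: state=(1.997, 1.746)
t=1.800: state=(2.037, 1.903)
t=1.940: state=(2.049, 2.026)
next step: t=1.950: state=(2.049, 2.036) — y has crossed 2.03
linear interpolation between t=1.940 (2.02650) and t=1.950 (2.03569) → t≈1.944

t = 1.944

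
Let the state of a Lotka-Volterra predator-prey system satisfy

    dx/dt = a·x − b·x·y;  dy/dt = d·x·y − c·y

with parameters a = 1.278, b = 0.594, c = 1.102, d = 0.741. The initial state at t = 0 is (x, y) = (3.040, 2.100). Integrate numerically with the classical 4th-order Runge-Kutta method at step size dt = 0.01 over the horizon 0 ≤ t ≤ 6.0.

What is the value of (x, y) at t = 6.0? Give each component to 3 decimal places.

(x, y) = (2.648, 3.315)

t=0.000: state=(3.040, 2.100)
step 1 (dt=0.01): k1=(0.093, 2.416), k2=(0.071, 2.431), k3=(0.071, 2.431), k4=(0.049, 2.445); state += dt/6·(k1+2k2+2k3+k4)
t=0.010: state=(3.041, 2.124)
t=0.020: state=(3.041, 2.149)
t=0.030: state=(3.041, 2.174)
continuing one RK4 step at a time; state shown every 20 steps (Δt=0.2):
t=0.200: state=(2.966, 2.635)
t=0.400: state=(2.704, 3.225)
t=0.600: state=(2.304, 3.753)
t=0.800: state=(1.862, 4.099)
t=1.000: state=(1.464, 4.204)
t=1.200: state=(1.153, 4.089)
t=1.400: state=(0.930, 3.824)
t=1.600: state=(0.778, 3.479)
t=1.800: state=(0.679, 3.107)
t=2.000: state=(0.619, 2.743)
t=2.200: state=(0.589, 2.406)
t=2.400: state=(0.582, 2.104)
t=2.600: state=(0.595, 1.842)
t=2.800: state=(0.626, 1.617)
t=3.000: state=(0.675, 1.428)
t=3.200: state=(0.742, 1.272)
t=3.400: state=(0.830, 1.146)
t=3.600: state=(0.942, 1.048)
t=3.800: state=(1.078, 0.976)
t=4.000: state=(1.244, 0.930)
t=4.200: state=(1.440, 0.910)
t=4.400: state=(1.668, 0.918)
t=4.600: state=(1.928, 0.961)
t=4.800: state=(2.210, 1.048)
t=5.000: state=(2.500, 1.191)
t=5.200: state=(2.768, 1.413)
t=5.400: state=(2.968, 1.736)
t=5.600: state=(3.041, 2.177)
t=5.800: state=(2.937, 2.727)
t=6.000: state=(2.648, 3.315)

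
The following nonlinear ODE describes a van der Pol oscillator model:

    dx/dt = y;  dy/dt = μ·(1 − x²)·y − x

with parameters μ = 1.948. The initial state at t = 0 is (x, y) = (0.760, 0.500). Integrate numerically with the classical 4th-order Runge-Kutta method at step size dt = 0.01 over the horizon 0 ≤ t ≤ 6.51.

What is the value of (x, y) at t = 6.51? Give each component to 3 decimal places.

(x, y) = (2.014, -0.125)

t=0.000: state=(0.760, 0.500)
step 1 (dt=0.01): k1=(0.500, -0.349), k2=(0.498, -0.356), k3=(0.498, -0.356), k4=(0.496, -0.364); state += dt/6·(k1+2k2+2k3+k4)
t=0.010: state=(0.765, 0.496)
t=0.020: state=(0.770, 0.493)
t=0.030: state=(0.775, 0.489)
continuing one RK4 step at a time; state shown every 25 steps (Δt=0.25):
t=0.250: state=(0.870, 0.367)
t=0.500: state=(0.938, 0.164)
t=0.750: state=(0.950, -0.070)
t=1.000: state=(0.902, -0.316)
t=1.250: state=(0.789, -0.591)
t=1.500: state=(0.599, -0.958)
t=1.750: state=(0.292, -1.547)
t=2.000: state=(-0.208, -2.514)
t=2.250: state=(-0.955, -3.269)
t=2.500: state=(-1.650, -1.940)
t=2.750: state=(-1.913, -0.367)
t=3.000: state=(-1.924, 0.170)
t=3.250: state=(-1.859, 0.319)
t=3.500: state=(-1.771, 0.380)
t=3.750: state=(-1.670, 0.425)
t=4.000: state=(-1.558, 0.477)
t=4.250: state=(-1.431, 0.545)
t=4.500: state=(-1.283, 0.642)
t=4.750: state=(-1.105, 0.793)
t=5.000: state=(-0.878, 1.048)
t=5.250: state=(-0.563, 1.520)
t=5.500: state=(-0.081, 2.429)
t=5.750: state=(0.685, 3.643)
t=6.000: state=(1.561, 2.803)
t=6.250: state=(1.970, 0.654)
t=6.500: state=(2.015, -0.112)
t=6.510: state=(2.014, -0.125)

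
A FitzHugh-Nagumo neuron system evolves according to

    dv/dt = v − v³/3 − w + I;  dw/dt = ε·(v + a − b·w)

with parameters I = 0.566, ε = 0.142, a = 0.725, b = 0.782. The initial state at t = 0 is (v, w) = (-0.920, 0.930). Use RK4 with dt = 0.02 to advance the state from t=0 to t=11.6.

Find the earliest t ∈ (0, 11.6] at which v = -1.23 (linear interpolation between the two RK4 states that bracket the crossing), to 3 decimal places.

t=0.000: state=(-0.920, 0.930)
step 1 (dt=0.02): k1=(-1.024, -0.131), k2=(-1.025, -0.132), k3=(-1.025, -0.132), k4=(-1.025, -0.134); state += dt/6·(k1+2k2+2k3+k4)
t=0.020: state=(-0.940, 0.927)
t=0.040: state=(-0.961, 0.925)
t=0.060: state=(-0.981, 0.922)
t=0.300: state=(-1.219, 0.885)
next step: t=0.320: state=(-1.237, 0.882) — v has crossed -1.23
linear interpolation between t=0.300 (-1.21875) and t=0.320 (-1.23731) → t≈0.312

t = 0.312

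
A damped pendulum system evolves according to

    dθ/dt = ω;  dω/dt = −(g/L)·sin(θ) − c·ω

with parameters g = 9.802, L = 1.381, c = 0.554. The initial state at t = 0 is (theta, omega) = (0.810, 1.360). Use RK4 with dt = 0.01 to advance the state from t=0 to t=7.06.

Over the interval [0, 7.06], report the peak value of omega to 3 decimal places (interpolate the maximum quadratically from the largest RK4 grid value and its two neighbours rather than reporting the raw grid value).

max omega = 1.511

t=0.000: state=(0.810, 1.360)
step 1 (dt=0.01): k1=(1.360, -5.894), k2=(1.331, -5.911), k3=(1.330, -5.910), k4=(1.301, -5.926); state += dt/6·(k1+2k2+2k3+k4)
t=0.010: state=(0.823, 1.301)
t=0.020: state=(0.836, 1.241)
t=0.030: state=(0.848, 1.182)
continuing one RK4 step at a time; state shown every 25 steps (Δt=0.25):
t=0.250: state=(0.963, -0.132)
t=0.500: state=(0.763, -1.397)
t=0.750: state=(0.313, -2.071)
t=1.000: state=(-0.199, -1.880)
t=1.250: state=(-0.567, -0.986)
t=1.500: state=(-0.673, 0.137)
t=1.750: state=(-0.515, 1.070)
t=2.000: state=(-0.180, 1.502)
t=2.250: state=(0.182, 1.292)
t=2.500: state=(0.425, 0.604)
t=2.750: state=(0.472, -0.220)
t=3.000: state=(0.331, -0.856)
t=3.250: state=(0.079, -1.085)
t=3.500: state=(-0.172, -0.855)
t=3.750: state=(-0.323, -0.317)
t=4.000: state=(-0.327, 0.272)
t=4.250: state=(-0.202, 0.681)
t=4.500: state=(-0.013, 0.770)
t=4.750: state=(0.156, 0.542)
t=5.000: state=(0.242, 0.128)
t=5.250: state=(0.221, -0.281)
t=5.500: state=(0.115, -0.528)
t=5.750: state=(-0.023, -0.533)
t=6.000: state=(-0.134, -0.325)
t=6.250: state=(-0.177, -0.015)
t=6.500: state=(-0.144, 0.261)
t=6.750: state=(-0.059, 0.398)
t=7.000: state=(0.040, 0.359)
t=7.060: state=(0.060, 0.326)
largest grid value and its neighbours: omega(2.030)=1.51003, omega(2.040)=1.51070, omega(2.050)=1.51031
parabola through these three points peaks at t≈2.041 with omega≈1.51071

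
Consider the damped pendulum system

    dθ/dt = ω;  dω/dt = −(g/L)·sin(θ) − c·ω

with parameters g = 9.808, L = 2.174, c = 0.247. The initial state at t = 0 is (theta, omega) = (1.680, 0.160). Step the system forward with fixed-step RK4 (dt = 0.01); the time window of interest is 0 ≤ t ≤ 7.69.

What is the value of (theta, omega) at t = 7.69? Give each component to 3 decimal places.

(theta, omega) = (-0.437, -0.836)

t=0.000: state=(1.680, 0.160)
step 1 (dt=0.01): k1=(0.160, -4.524), k2=(0.137, -4.518), k3=(0.137, -4.518), k4=(0.115, -4.512); state += dt/6·(k1+2k2+2k3+k4)
t=0.010: state=(1.681, 0.115)
t=0.020: state=(1.682, 0.070)
t=0.030: state=(1.683, 0.025)
continuing one RK4 step at a time; state shown every 25 steps (Δt=0.25):
t=0.250: state=(1.581, -0.939)
t=0.500: state=(1.217, -1.958)
t=0.750: state=(0.624, -2.707)
t=1.000: state=(-0.084, -2.829)
t=1.250: state=(-0.728, -2.220)
t=1.500: state=(-1.159, -1.193)
t=1.750: state=(-1.318, -0.081)
t=2.000: state=(-1.204, 0.972)
t=2.250: state=(-0.846, 1.853)
t=2.500: state=(-0.311, 2.339)
t=2.750: state=(0.272, 2.214)
t=3.000: state=(0.750, 1.536)
t=3.250: state=(1.018, 0.587)
t=3.500: state=(1.040, -0.397)
t=3.750: state=(0.829, -1.262)
t=4.000: state=(0.433, -1.837)
t=4.250: state=(-0.049, -1.933)
t=4.500: state=(-0.490, -1.517)
t=4.750: state=(-0.779, -0.765)
t=5.000: state=(-0.863, 0.095)
t=5.250: state=(-0.738, 0.886)
t=5.500: state=(-0.440, 1.447)
t=5.750: state=(-0.047, 1.624)
t=6.000: state=(0.335, 1.362)
t=6.250: state=(0.607, 0.772)
t=6.500: state=(0.710, 0.044)
t=6.750: state=(0.632, -0.651)
t=7.000: state=(0.400, -1.159)
t=7.250: state=(0.079, -1.350)
t=7.500: state=(-0.244, -1.174)
t=7.690: state=(-0.437, -0.836)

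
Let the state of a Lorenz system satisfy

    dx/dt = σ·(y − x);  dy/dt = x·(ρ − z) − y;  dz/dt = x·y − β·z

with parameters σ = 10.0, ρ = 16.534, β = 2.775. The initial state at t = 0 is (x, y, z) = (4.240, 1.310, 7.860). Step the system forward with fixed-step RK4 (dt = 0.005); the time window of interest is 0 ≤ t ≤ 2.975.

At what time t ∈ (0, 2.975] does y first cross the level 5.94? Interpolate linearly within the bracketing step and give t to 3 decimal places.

t = 0.150

t=0.000: state=(4.240, 1.310, 7.860)
step 1 (dt=0.005): k1=(-29.300, 35.468, -16.257), k2=(-27.681, 34.913, -15.871), k3=(-27.735, 34.946, -15.874), k4=(-26.166, 34.416, -15.502); state += dt/6·(k1+2k2+2k3+k4)
t=0.005: state=(4.101, 1.485, 7.781)
t=0.010: state=(3.978, 1.654, 7.705)
t=0.015: state=(3.869, 1.820, 7.633)
continuing one RK4 step at a time; state shown every 20 steps (Δt=0.1):
t=0.100: state=(3.527, 4.339, 6.857)
t=0.150: state=(4.178, 5.933, 6.888)
next step: t=0.155: state=(4.268, 6.106, 6.920) — y has crossed 5.94
linear interpolation between t=0.150 (5.93268) and t=0.155 (6.10592) → t≈0.150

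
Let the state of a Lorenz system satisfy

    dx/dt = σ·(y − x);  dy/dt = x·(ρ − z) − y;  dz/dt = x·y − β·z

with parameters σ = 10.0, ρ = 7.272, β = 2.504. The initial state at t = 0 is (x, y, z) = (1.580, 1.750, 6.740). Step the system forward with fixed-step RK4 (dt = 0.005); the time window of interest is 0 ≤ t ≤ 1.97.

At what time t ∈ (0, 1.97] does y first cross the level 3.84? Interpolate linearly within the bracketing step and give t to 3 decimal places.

t = 0.537

t=0.000: state=(1.580, 1.750, 6.740)
step 1 (dt=0.005): k1=(1.700, -0.909, -14.112), k2=(1.635, -0.849, -14.020), k3=(1.638, -0.850, -14.020), k4=(1.576, -0.789, -13.929); state += dt/6·(k1+2k2+2k3+k4)
t=0.005: state=(1.588, 1.746, 6.670)
t=0.010: state=(1.596, 1.742, 6.601)
t=0.015: state=(1.603, 1.739, 6.532)
continuing one RK4 step at a time; state shown every 20 steps (Δt=0.1):
t=0.100: state=(1.684, 1.770, 5.500)
t=0.200: state=(1.806, 1.978, 4.569)
t=0.300: state=(2.043, 2.348, 3.924)
t=0.400: state=(2.422, 2.877, 3.570)
t=0.500: state=(2.953, 3.558, 3.547)
t=0.535: state=(3.173, 3.824, 3.629)
next step: t=0.540: state=(3.206, 3.863, 3.645) — y has crossed 3.84
linear interpolation between t=0.535 (3.82389) and t=0.540 (3.86265) → t≈0.537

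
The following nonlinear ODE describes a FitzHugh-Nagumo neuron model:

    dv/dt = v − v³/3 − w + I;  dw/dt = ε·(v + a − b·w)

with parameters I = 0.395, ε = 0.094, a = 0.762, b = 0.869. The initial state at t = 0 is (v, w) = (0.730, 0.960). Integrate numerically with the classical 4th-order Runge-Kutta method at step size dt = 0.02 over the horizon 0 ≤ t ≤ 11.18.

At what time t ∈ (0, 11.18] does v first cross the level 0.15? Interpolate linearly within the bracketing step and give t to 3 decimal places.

t=0.000: state=(0.730, 0.960)
step 1 (dt=0.02): k1=(0.035, 0.062), k2=(0.035, 0.062), k3=(0.035, 0.062), k4=(0.034, 0.062); state += dt/6·(k1+2k2+2k3+k4)
t=0.020: state=(0.731, 0.961)
t=0.040: state=(0.731, 0.962)
t=0.060: state=(0.732, 0.964)
continuing one RK4 step at a time; state shown every 25 steps (Δt=0.5):
t=0.500: state=(0.742, 0.991)
t=1.000: state=(0.739, 1.020)
t=1.500: state=(0.720, 1.048)
t=2.000: state=(0.680, 1.074)
t=2.500: state=(0.614, 1.096)
t=3.000: state=(0.512, 1.113)
t=3.500: state=(0.355, 1.124)
t=3.920: state=(0.155, 1.126)
next step: t=3.940: state=(0.144, 1.125) — v has crossed 0.15
linear interpolation between t=3.920 (0.15526) and t=3.940 (0.14361) → t≈3.929

t = 3.929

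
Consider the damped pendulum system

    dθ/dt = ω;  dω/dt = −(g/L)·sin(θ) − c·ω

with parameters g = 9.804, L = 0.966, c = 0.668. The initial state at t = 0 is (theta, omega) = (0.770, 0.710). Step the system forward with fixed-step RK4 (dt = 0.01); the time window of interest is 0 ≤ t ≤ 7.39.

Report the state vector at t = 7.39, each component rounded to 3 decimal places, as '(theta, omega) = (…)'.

(theta, omega) = (-0.048, 0.176)

t=0.000: state=(0.770, 0.710)
step 1 (dt=0.01): k1=(0.710, -7.539), k2=(0.672, -7.540), k3=(0.672, -7.539), k4=(0.635, -7.538); state += dt/6·(k1+2k2+2k3+k4)
t=0.010: state=(0.777, 0.635)
t=0.020: state=(0.783, 0.559)
t=0.030: state=(0.788, 0.484)
continuing one RK4 step at a time; state shown every 25 steps (Δt=0.25):
t=0.250: state=(0.720, -1.044)
t=0.500: state=(0.310, -2.058)
t=0.750: state=(-0.203, -1.837)
t=1.000: state=(-0.527, -0.660)
t=1.250: state=(-0.521, 0.667)
t=1.500: state=(-0.239, 1.456)
t=1.750: state=(0.130, 1.342)
t=2.000: state=(0.371, 0.511)
t=2.250: state=(0.374, -0.461)
t=2.500: state=(0.173, -1.041)
t=2.750: state=(-0.091, -0.965)
t=3.000: state=(-0.265, -0.369)
t=3.250: state=(-0.267, 0.335)
t=3.500: state=(-0.122, 0.749)
t=3.750: state=(0.068, 0.688)
t=4.000: state=(0.191, 0.257)
t=4.250: state=(0.190, -0.249)
t=4.500: state=(0.084, -0.541)
t=4.750: state=(-0.051, -0.489)
t=5.000: state=(-0.138, -0.175)
t=5.250: state=(-0.135, 0.187)
t=5.500: state=(-0.058, 0.391)
t=5.750: state=(0.039, 0.347)
t=6.000: state=(0.100, 0.118)
t=6.250: state=(0.096, -0.141)
t=6.500: state=(0.039, -0.282)
t=6.750: state=(-0.030, -0.246)
t=7.000: state=(-0.072, -0.079)
t=7.250: state=(-0.068, 0.106)
t=7.390: state=(-0.048, 0.176)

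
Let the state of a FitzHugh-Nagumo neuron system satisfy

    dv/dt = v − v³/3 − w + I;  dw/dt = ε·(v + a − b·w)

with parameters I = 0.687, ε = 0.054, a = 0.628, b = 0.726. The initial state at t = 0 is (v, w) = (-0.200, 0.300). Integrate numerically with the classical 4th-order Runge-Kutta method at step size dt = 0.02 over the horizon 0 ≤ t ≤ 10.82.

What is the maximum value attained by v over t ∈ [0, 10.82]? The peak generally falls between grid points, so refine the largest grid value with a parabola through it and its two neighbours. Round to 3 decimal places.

t=0.000: state=(-0.200, 0.300)
step 1 (dt=0.02): k1=(0.190, 0.011), k2=(0.191, 0.011), k3=(0.191, 0.011), k4=(0.193, 0.012); state += dt/6·(k1+2k2+2k3+k4)
t=0.020: state=(-0.196, 0.300)
t=0.040: state=(-0.192, 0.300)
t=0.060: state=(-0.188, 0.301)
continuing one RK4 step at a time; state shown every 25 steps (Δt=0.5):
t=0.500: state=(-0.080, 0.307)
t=1.000: state=(0.112, 0.318)
t=1.500: state=(0.415, 0.336)
t=2.000: state=(0.850, 0.362)
t=2.500: state=(1.322, 0.401)
t=3.000: state=(1.636, 0.450)
t=3.500: state=(1.761, 0.504)
t=4.000: state=(1.789, 0.559)
t=4.500: state=(1.782, 0.613)
t=5.000: state=(1.763, 0.665)
t=5.500: state=(1.741, 0.716)
t=6.000: state=(1.717, 0.765)
t=6.500: state=(1.693, 0.812)
t=7.000: state=(1.668, 0.858)
t=7.500: state=(1.643, 0.903)
t=8.000: state=(1.617, 0.945)
t=8.500: state=(1.591, 0.987)
t=9.000: state=(1.565, 1.027)
t=9.500: state=(1.539, 1.065)
t=10.000: state=(1.512, 1.102)
t=10.500: state=(1.484, 1.137)
t=10.820: state=(1.466, 1.159)
largest grid value and its neighbours: v(4.060)=1.78927, v(4.080)=1.78928, v(4.100)=1.78924
parabola through these three points peaks at t≈4.073 with v≈1.78928

max v = 1.789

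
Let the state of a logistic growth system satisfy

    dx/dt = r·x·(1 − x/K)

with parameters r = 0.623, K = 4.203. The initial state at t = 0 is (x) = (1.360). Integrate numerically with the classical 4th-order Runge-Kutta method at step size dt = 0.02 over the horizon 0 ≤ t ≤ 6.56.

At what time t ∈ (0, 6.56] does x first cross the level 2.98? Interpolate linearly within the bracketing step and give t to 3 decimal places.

t=0.000: state=(1.360)
step 1 (dt=0.02): k1=(0.573), k2=(0.574), k3=(0.574), k4=(0.576); state += dt/6·(k1+2k2+2k3+k4)
t=0.020: state=(1.371)
t=0.040: state=(1.383)
t=0.060: state=(1.395)
continuing one RK4 step at a time; state shown every 25 steps (Δt=0.5):
t=0.500: state=(1.661)
t=1.000: state=(1.981)
t=1.500: state=(2.308)
t=2.000: state=(2.625)
t=2.500: state=(2.918)
t=2.600: state=(2.973)
next step: t=2.620: state=(2.984) — x has crossed 2.98
linear interpolation between t=2.600 (2.97288) and t=2.620 (2.98370) → t≈2.613

t = 2.613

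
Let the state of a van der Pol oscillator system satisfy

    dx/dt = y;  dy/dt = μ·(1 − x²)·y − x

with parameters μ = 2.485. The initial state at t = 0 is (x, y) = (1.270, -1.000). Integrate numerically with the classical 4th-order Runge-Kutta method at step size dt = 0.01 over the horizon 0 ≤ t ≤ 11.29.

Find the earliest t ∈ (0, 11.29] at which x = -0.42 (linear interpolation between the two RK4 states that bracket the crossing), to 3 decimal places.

t=0.000: state=(1.270, -1.000)
step 1 (dt=0.01): k1=(-1.000, 0.253), k2=(-0.999, 0.225), k3=(-0.999, 0.225), k4=(-0.998, 0.197); state += dt/6·(k1+2k2+2k3+k4)
t=0.010: state=(1.260, -0.998)
t=0.020: state=(1.250, -0.996)
t=0.030: state=(1.240, -0.995)
continuing one RK4 step at a time; state shown every 50 steps (Δt=0.5):
t=0.500: state=(0.699, -1.508)
t=0.940: state=(-0.413, -4.033)
next step: t=0.950: state=(-0.454, -4.111) — x has crossed -0.42
linear interpolation between t=0.940 (-0.41292) and t=0.950 (-0.45365) → t≈0.942

t = 0.942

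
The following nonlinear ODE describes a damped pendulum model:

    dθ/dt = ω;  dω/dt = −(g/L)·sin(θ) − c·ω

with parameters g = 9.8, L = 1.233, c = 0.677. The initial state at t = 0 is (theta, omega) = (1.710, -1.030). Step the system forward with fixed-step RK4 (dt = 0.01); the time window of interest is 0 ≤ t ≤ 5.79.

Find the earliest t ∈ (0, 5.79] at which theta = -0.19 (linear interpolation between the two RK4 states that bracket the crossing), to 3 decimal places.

t=0.000: state=(1.710, -1.030)
step 1 (dt=0.01): k1=(-1.030, -7.174), k2=(-1.066, -7.155), k3=(-1.066, -7.155), k4=(-1.102, -7.137); state += dt/6·(k1+2k2+2k3+k4)
t=0.010: state=(1.699, -1.102)
t=0.020: state=(1.688, -1.173)
t=0.030: state=(1.676, -1.244)
continuing one RK4 step at a time; state shown every 20 steps (Δt=0.2):
t=0.200: state=(1.366, -2.379)
t=0.400: state=(0.781, -3.372)
t=0.600: state=(0.073, -3.541)
t=0.670: state=(-0.169, -3.350)
next step: t=0.680: state=(-0.203, -3.313) — theta has crossed -0.19
linear interpolation between t=0.670 (-0.16930) and t=0.680 (-0.20262) → t≈0.676

t = 0.676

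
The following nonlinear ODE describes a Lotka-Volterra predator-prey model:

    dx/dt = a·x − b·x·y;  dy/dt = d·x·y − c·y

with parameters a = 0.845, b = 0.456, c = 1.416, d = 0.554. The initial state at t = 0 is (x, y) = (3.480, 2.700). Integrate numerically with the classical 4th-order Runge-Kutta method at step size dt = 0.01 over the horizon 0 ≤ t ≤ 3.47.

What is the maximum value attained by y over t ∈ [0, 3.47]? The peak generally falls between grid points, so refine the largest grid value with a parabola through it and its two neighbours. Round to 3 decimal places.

t=0.000: state=(3.480, 2.700)
step 1 (dt=0.01): k1=(-1.344, 1.382), k2=(-1.352, 1.376), k3=(-1.352, 1.376), k4=(-1.360, 1.369); state += dt/6·(k1+2k2+2k3+k4)
t=0.010: state=(3.466, 2.714)
t=0.020: state=(3.453, 2.727)
t=0.030: state=(3.439, 2.741)
continuing one RK4 step at a time; state shown every 20 steps (Δt=0.2):
t=0.200: state=(3.184, 2.944)
t=0.400: state=(2.860, 3.100)
t=0.600: state=(2.545, 3.150)
t=0.800: state=(2.265, 3.096)
t=1.000: state=(2.034, 2.958)
t=1.200: state=(1.854, 2.763)
t=1.400: state=(1.724, 2.537)
t=1.600: state=(1.637, 2.302)
t=1.800: state=(1.588, 2.073)
t=2.000: state=(1.572, 1.860)
t=2.200: state=(1.585, 1.668)
t=2.400: state=(1.625, 1.501)
t=2.600: state=(1.689, 1.359)
t=2.800: state=(1.777, 1.240)
t=3.000: state=(1.888, 1.144)
t=3.200: state=(2.021, 1.070)
t=3.400: state=(2.176, 1.017)
t=3.470: state=(2.235, 1.003)
largest grid value and its neighbours: y(0.580)=3.14975, y(0.590)=3.14995, y(0.600)=3.14988
parabola through these three points peaks at t≈0.592 with y≈3.14996

max y = 3.150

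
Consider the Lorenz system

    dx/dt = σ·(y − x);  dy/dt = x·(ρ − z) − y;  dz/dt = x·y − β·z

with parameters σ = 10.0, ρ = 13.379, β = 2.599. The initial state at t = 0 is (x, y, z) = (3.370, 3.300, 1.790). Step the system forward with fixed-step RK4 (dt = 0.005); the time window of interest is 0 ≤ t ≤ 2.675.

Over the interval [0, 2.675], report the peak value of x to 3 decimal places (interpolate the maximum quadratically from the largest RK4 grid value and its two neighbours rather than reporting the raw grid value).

max x = 10.511

t=0.000: state=(3.370, 3.300, 1.790)
step 1 (dt=0.005): k1=(-0.700, 35.755, 6.469), k2=(0.211, 35.591, 6.722), k3=(0.184, 35.615, 6.727), k4=(1.072, 35.474, 6.985); state += dt/6·(k1+2k2+2k3+k4)
t=0.005: state=(3.371, 3.478, 1.824)
t=0.010: state=(3.381, 3.655, 1.860)
t=0.015: state=(3.398, 3.831, 1.899)
continuing one RK4 step at a time; state shown every 20 steps (Δt=0.1):
t=0.100: state=(4.653, 6.989, 3.169)
t=0.200: state=(7.661, 11.068, 7.481)
t=0.300: state=(10.361, 11.561, 15.483)
t=0.400: state=(9.113, 5.691, 19.796)
t=0.500: state=(5.129, 1.372, 17.297)
t=0.600: state=(2.327, 0.487, 13.585)
t=0.700: state=(1.200, 0.633, 10.551)
t=0.800: state=(0.958, 0.968, 8.208)
t=0.900: state=(1.137, 1.473, 6.439)
t=1.000: state=(1.639, 2.326, 5.195)
t=1.100: state=(2.573, 3.795, 4.571)
t=1.200: state=(4.171, 6.179, 5.011)
t=1.300: state=(6.566, 9.242, 7.589)
t=1.400: state=(8.972, 10.655, 13.037)
t=1.500: state=(9.092, 7.521, 17.731)
t=1.600: state=(6.473, 3.385, 17.350)
t=1.700: state=(3.811, 1.780, 14.444)
t=1.800: state=(2.456, 1.704, 11.580)
t=1.900: state=(2.134, 2.174, 9.304)
t=2.000: state=(2.452, 3.032, 7.690)
t=2.100: state=(3.296, 4.418, 6.867)
t=2.200: state=(4.717, 6.431, 7.220)
t=2.300: state=(6.624, 8.601, 9.407)
t=2.400: state=(8.236, 9.200, 13.338)
t=2.500: state=(8.136, 6.957, 16.344)
t=2.600: state=(6.301, 4.148, 16.097)
t=2.675: state=(4.796, 3.041, 14.566)
largest grid value and its neighbours: x(0.320)=10.50581, x(0.325)=10.51103, x(0.330)=10.50338
parabola through these three points peaks at t≈0.325 with x≈10.51109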